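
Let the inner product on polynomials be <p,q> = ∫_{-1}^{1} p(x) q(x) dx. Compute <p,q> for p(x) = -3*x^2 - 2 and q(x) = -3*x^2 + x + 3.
<p,q> = -52/5

Expand the product: p(x)·q(x) = 9*x^4 - 3*x^3 - 3*x^2 - 2*x - 6.
∫_{-1}^{1} of each monomial x^k gives [2/(k+1) if k even, 0 if k odd]. Integrating term-by-term (or equivalently evaluating the antiderivative F(x) = 9*x^5/5 - 3*x^4/4 - x^3 - x^2 - 6*x at the endpoints):
  F(1) − F(−1) = -139/20 − (69/20) = -52/5.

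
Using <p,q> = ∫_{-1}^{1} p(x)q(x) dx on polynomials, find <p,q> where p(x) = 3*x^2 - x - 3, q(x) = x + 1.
<p,q> = -14/3

Expand the product: p(x)·q(x) = 3*x^3 + 2*x^2 - 4*x - 3.
∫_{-1}^{1} of each monomial x^k gives [2/(k+1) if k even, 0 if k odd]. Integrating term-by-term (or equivalently evaluating the antiderivative F(x) = 3*x^4/4 + 2*x^3/3 - 2*x^2 - 3*x at the endpoints):
  F(1) − F(−1) = -43/12 − (13/12) = -14/3.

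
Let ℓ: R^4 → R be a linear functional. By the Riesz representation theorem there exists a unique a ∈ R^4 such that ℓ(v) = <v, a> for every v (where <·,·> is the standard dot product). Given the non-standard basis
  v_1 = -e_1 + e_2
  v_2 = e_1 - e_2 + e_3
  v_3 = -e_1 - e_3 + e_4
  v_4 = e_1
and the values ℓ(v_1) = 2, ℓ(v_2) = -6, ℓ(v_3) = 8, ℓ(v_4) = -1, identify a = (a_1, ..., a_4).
a = (-1, 1, -4, 3)

Write a = (a_1, ..., a_4) in the standard basis. For each basis vector v_i, ℓ(v_i) = <v_i, a> is a linear equation in the a_j's. Collect the n equations into a matrix system V a = ℓ, where row i of V is v_i (expressed in the standard basis). Since V is invertible (lower-triangular with 1s on the diagonal, up to permutation), solve by back-substitution:
  V =
[[-1, 1, 0, 0],
 [1, -1, 1, 0],
 [-1, 0, -1, 1],
 [1, 0, 0, 0]]
  V a = (2, -6, 8, -1)
Solving gives a = (-1, 1, -4, 3).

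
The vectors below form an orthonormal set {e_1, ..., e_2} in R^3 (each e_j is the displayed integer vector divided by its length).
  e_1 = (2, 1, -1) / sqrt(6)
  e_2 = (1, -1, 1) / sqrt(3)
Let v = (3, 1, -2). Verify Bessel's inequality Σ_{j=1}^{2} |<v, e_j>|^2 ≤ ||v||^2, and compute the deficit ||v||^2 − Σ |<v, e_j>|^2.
Σ |<v, e_j>|^2 = 27/2; ||v||^2 = 14; deficit = 1/2

Write each e_j = u_j / sqrt(<u_j, u_j>) where u_j is the displayed integer vector. Then <v, e_j> = <v, u_j> / sqrt(<u_j, u_j>), so |<v, e_j>|^2 = <v, u_j>^2 / <u_j, u_j>.
Coefficients: <v, e_1> = 9/sqrt(6), <v, e_2> = 0/sqrt(3).
Square and sum: Σ |<v, e_j>|^2 = 27/2.
Compute ||v||^2 = v·v = 14.
Deficit = 14 − 27/2 = 1/2 ≥ 0, confirming Bessel's inequality. (The deficit equals ||v − Σ <v,e_j> e_j||^2, the squared distance from v to span{e_j}.)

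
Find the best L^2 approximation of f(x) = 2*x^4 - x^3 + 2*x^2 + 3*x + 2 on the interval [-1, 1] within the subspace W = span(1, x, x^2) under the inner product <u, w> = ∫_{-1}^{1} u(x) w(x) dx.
g(x) = 26*x^2/7 + 12*x/5 + 64/35

The best approximation g ∈ W is the orthogonal projection of f onto W. Writing g = a_0 + a_1 x + a_2 x^2, the coefficients solve the normal equations G · a = b where
  G_{ij} = <φ_i, φ_j> and b_i = <f, φ_i>, with φ_0 = 1, φ_1 = x, φ_2 = x^2.
G =
  [2, 0, 2/3]
  [0, 2/3, 0]
  [2/3, 0, 2/5],
b = (92/15, 8/5, 284/105).
Solving gives a_0 = 64/35, a_1 = 12/5, a_2 = 26/7, so
  g(x) = 26*x^2/7 + 12*x/5 + 64/35.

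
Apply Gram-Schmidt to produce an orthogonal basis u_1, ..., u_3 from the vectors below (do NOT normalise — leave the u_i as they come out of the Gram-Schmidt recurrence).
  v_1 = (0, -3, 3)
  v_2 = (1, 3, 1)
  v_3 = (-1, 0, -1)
Orthogonal basis:
  u_1 = (0, -3, 3)
  u_2 = (1, 2, 2)
  u_3 = (-2/3, 1/6, 1/6)

Apply the Gram-Schmidt recurrence
  u_1 = v_1
  u_i = v_i − Σ_{j<i} ((v_i · u_j) / (u_j · u_j)) · u_j.

Step by step this gives:
  u_1 = (0, -3, 3)
  u_2 = (1, 2, 2)
  u_3 = (-2/3, 1/6, 1/6)

Orthogonality check:
  u_2 · u_1 = 0 (should be 0)
  u_3 · u_1 = 0 (should be 0)
  u_3 · u_2 = 0 (should be 0)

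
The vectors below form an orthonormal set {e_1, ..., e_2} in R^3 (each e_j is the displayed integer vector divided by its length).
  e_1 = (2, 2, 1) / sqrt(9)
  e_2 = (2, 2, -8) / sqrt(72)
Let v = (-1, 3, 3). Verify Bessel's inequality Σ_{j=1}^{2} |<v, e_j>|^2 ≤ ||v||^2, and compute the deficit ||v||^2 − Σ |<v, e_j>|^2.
Σ |<v, e_j>|^2 = 11; ||v||^2 = 19; deficit = 8

Write each e_j = u_j / sqrt(<u_j, u_j>) where u_j is the displayed integer vector. Then <v, e_j> = <v, u_j> / sqrt(<u_j, u_j>), so |<v, e_j>|^2 = <v, u_j>^2 / <u_j, u_j>.
Coefficients: <v, e_1> = 7/sqrt(9), <v, e_2> = -20/sqrt(72).
Square and sum: Σ |<v, e_j>|^2 = 11.
Compute ||v||^2 = v·v = 19.
Deficit = 19 − 11 = 8 ≥ 0, confirming Bessel's inequality. (The deficit equals ||v − Σ <v,e_j> e_j||^2, the squared distance from v to span{e_j}.)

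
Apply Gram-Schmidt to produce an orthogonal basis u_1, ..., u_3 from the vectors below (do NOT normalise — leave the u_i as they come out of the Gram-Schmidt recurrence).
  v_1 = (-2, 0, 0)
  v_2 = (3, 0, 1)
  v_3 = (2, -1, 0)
Orthogonal basis:
  u_1 = (-2, 0, 0)
  u_2 = (0, 0, 1)
  u_3 = (0, -1, 0)

Apply the Gram-Schmidt recurrence
  u_1 = v_1
  u_i = v_i − Σ_{j<i} ((v_i · u_j) / (u_j · u_j)) · u_j.

Step by step this gives:
  u_1 = (-2, 0, 0)
  u_2 = (0, 0, 1)
  u_3 = (0, -1, 0)

Orthogonality check:
  u_2 · u_1 = 0 (should be 0)
  u_3 · u_1 = 0 (should be 0)
  u_3 · u_2 = 0 (should be 0)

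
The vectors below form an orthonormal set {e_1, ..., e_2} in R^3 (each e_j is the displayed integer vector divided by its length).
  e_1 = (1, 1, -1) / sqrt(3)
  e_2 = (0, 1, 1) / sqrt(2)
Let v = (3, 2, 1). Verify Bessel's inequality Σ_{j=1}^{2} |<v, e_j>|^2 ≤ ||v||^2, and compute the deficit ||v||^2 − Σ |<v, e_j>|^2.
Σ |<v, e_j>|^2 = 59/6; ||v||^2 = 14; deficit = 25/6

Write each e_j = u_j / sqrt(<u_j, u_j>) where u_j is the displayed integer vector. Then <v, e_j> = <v, u_j> / sqrt(<u_j, u_j>), so |<v, e_j>|^2 = <v, u_j>^2 / <u_j, u_j>.
Coefficients: <v, e_1> = 4/sqrt(3), <v, e_2> = 3/sqrt(2).
Square and sum: Σ |<v, e_j>|^2 = 59/6.
Compute ||v||^2 = v·v = 14.
Deficit = 14 − 59/6 = 25/6 ≥ 0, confirming Bessel's inequality. (The deficit equals ||v − Σ <v,e_j> e_j||^2, the squared distance from v to span{e_j}.)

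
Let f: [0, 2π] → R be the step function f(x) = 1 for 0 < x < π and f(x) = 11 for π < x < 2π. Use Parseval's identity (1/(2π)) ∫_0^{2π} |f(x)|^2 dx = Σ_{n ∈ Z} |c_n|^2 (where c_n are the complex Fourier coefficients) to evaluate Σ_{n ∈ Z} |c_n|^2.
Σ |c_n|^2 = 61

Parseval equates the L^2 energy of f (normalised by 1/(2π)) with the ℓ^2 sum of its Fourier coefficients: (1/(2π)) ∫_0^{2π} |f|^2 = Σ |c_n|^2.
Compute the left side: (1/(2π)) [∫_0^π 1^2 dx + ∫_π^{2π} 11^2 dx] = (1/(2π)) · (1π + 121π) = (1 + 121)/2 = 61.
So Σ_{n ∈ Z} |c_n|^2 = 61.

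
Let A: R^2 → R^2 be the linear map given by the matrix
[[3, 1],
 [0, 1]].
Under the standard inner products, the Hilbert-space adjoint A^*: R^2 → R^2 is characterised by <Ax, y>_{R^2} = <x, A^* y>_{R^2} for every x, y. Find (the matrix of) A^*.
A^* = A^T =
[[3, 0],
 [1, 1]]

For real matrices with standard dot products, the defining identity <Ax, y> = <x, A^* y> gives (Ax)^T y = x^T (A^*) y, i.e. x^T A^T y = x^T (A^*) y. Since this holds for all x, y, we must have A^* = A^T. Therefore
A^* =
[[3, 0],
 [1, 1]].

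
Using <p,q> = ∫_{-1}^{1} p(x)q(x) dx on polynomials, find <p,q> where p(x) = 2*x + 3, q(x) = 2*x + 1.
<p,q> = 26/3

Expand the product: p(x)·q(x) = 4*x^2 + 8*x + 3.
∫_{-1}^{1} of each monomial x^k gives [2/(k+1) if k even, 0 if k odd]. Integrating term-by-term (or equivalently evaluating the antiderivative F(x) = 4*x^3/3 + 4*x^2 + 3*x at the endpoints):
  F(1) − F(−1) = 25/3 − (-1/3) = 26/3.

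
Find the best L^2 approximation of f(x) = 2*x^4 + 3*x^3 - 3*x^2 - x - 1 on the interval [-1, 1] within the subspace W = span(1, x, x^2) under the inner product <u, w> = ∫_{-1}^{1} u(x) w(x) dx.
g(x) = -9*x^2/7 + 4*x/5 - 41/35

The best approximation g ∈ W is the orthogonal projection of f onto W. Writing g = a_0 + a_1 x + a_2 x^2, the coefficients solve the normal equations G · a = b where
  G_{ij} = <φ_i, φ_j> and b_i = <f, φ_i>, with φ_0 = 1, φ_1 = x, φ_2 = x^2.
G =
  [2, 0, 2/3]
  [0, 2/3, 0]
  [2/3, 0, 2/5],
b = (-16/5, 8/15, -136/105).
Solving gives a_0 = -41/35, a_1 = 4/5, a_2 = -9/7, so
  g(x) = -9*x^2/7 + 4*x/5 - 41/35.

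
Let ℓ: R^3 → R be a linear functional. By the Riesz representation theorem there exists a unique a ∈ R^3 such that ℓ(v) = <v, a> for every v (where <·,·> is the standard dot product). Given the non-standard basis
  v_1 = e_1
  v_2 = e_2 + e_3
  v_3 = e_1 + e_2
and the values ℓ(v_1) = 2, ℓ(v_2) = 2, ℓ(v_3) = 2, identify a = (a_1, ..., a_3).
a = (2, 0, 2)

Write a = (a_1, ..., a_3) in the standard basis. For each basis vector v_i, ℓ(v_i) = <v_i, a> is a linear equation in the a_j's. Collect the n equations into a matrix system V a = ℓ, where row i of V is v_i (expressed in the standard basis). Since V is invertible (lower-triangular with 1s on the diagonal, up to permutation), solve by back-substitution:
  V =
[[1, 0, 0],
 [0, 1, 1],
 [1, 1, 0]]
  V a = (2, 2, 2)
Solving gives a = (2, 0, 2).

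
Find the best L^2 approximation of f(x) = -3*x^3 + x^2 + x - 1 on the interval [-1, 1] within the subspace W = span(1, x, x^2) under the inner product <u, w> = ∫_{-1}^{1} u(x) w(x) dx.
g(x) = x^2 - 4*x/5 - 1

The best approximation g ∈ W is the orthogonal projection of f onto W. Writing g = a_0 + a_1 x + a_2 x^2, the coefficients solve the normal equations G · a = b where
  G_{ij} = <φ_i, φ_j> and b_i = <f, φ_i>, with φ_0 = 1, φ_1 = x, φ_2 = x^2.
G =
  [2, 0, 2/3]
  [0, 2/3, 0]
  [2/3, 0, 2/5],
b = (-4/3, -8/15, -4/15).
Solving gives a_0 = -1, a_1 = -4/5, a_2 = 1, so
  g(x) = x^2 - 4*x/5 - 1.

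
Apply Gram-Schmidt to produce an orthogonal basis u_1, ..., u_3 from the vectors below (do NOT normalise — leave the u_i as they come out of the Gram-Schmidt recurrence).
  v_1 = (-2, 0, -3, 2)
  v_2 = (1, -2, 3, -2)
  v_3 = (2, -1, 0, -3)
Orthogonal basis:
  u_1 = (-2, 0, -3, 2)
  u_2 = (-13/17, -2, 6/17, -4/17)
  u_3 = (82/81, -41/81, -50/27, -143/81)

Apply the Gram-Schmidt recurrence
  u_1 = v_1
  u_i = v_i − Σ_{j<i} ((v_i · u_j) / (u_j · u_j)) · u_j.

Step by step this gives:
  u_1 = (-2, 0, -3, 2)
  u_2 = (-13/17, -2, 6/17, -4/17)
  u_3 = (82/81, -41/81, -50/27, -143/81)

Orthogonality check:
  u_2 · u_1 = 0 (should be 0)
  u_3 · u_1 = 0 (should be 0)
  u_3 · u_2 = 0 (should be 0)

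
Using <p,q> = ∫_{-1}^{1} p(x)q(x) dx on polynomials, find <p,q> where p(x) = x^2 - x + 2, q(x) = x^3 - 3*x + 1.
<p,q> = 94/15

Expand the product: p(x)·q(x) = x^5 - x^4 - x^3 + 4*x^2 - 7*x + 2.
∫_{-1}^{1} of each monomial x^k gives [2/(k+1) if k even, 0 if k odd]. Integrating term-by-term (or equivalently evaluating the antiderivative F(x) = x^6/6 - x^5/5 - x^4/4 + 4*x^3/3 - 7*x^2/2 + 2*x at the endpoints):
  F(1) − F(−1) = -9/20 − (-403/60) = 94/15.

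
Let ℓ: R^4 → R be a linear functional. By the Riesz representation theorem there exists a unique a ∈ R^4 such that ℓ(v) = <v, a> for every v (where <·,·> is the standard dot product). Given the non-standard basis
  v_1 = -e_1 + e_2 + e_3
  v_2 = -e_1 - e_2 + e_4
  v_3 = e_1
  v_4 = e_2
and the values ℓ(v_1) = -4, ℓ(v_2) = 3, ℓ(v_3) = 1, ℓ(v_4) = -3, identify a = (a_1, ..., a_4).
a = (1, -3, 0, 1)

Write a = (a_1, ..., a_4) in the standard basis. For each basis vector v_i, ℓ(v_i) = <v_i, a> is a linear equation in the a_j's. Collect the n equations into a matrix system V a = ℓ, where row i of V is v_i (expressed in the standard basis). Since V is invertible (lower-triangular with 1s on the diagonal, up to permutation), solve by back-substitution:
  V =
[[-1, 1, 1, 0],
 [-1, -1, 0, 1],
 [1, 0, 0, 0],
 [0, 1, 0, 0]]
  V a = (-4, 3, 1, -3)
Solving gives a = (1, -3, 0, 1).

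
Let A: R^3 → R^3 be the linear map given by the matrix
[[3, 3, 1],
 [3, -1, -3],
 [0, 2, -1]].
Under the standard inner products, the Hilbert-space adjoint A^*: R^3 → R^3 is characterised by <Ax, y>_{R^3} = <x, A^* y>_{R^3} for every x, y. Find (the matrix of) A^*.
A^* = A^T =
[[3, 3, 0],
 [3, -1, 2],
 [1, -3, -1]]

For real matrices with standard dot products, the defining identity <Ax, y> = <x, A^* y> gives (Ax)^T y = x^T (A^*) y, i.e. x^T A^T y = x^T (A^*) y. Since this holds for all x, y, we must have A^* = A^T. Therefore
A^* =
[[3, 3, 0],
 [3, -1, 2],
 [1, -3, -1]].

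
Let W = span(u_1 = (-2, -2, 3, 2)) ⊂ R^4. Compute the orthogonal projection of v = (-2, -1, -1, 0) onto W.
proj_W(v) = (-2/7, -2/7, 3/7, 2/7)

Set up U = [u_1 | ... | u_1] ∈ R^(4×1). The projector onto W = col(U) is P = U (U^T U)^(-1) U^T.
Compute U^T U =
  [21],
and U^T v = (3).
Solve U^T U · c = U^T v for the coefficients: c = (1/7). The projection is proj_W(v) = U c.
Check: (v - proj_W(v)) · u_1 = 0  (should be 0).
Result: proj_W(v) = (-2/7, -2/7, 3/7, 2/7).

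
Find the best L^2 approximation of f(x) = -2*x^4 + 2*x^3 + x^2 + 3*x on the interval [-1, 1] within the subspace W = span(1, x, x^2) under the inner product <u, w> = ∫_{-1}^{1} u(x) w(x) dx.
g(x) = -5*x^2/7 + 21*x/5 + 6/35

The best approximation g ∈ W is the orthogonal projection of f onto W. Writing g = a_0 + a_1 x + a_2 x^2, the coefficients solve the normal equations G · a = b where
  G_{ij} = <φ_i, φ_j> and b_i = <f, φ_i>, with φ_0 = 1, φ_1 = x, φ_2 = x^2.
G =
  [2, 0, 2/3]
  [0, 2/3, 0]
  [2/3, 0, 2/5],
b = (-2/15, 14/5, -6/35).
Solving gives a_0 = 6/35, a_1 = 21/5, a_2 = -5/7, so
  g(x) = -5*x^2/7 + 21*x/5 + 6/35.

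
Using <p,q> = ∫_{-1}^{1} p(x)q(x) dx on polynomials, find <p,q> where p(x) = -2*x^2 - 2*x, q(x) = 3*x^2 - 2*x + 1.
<p,q> = -16/15

Expand the product: p(x)·q(x) = -6*x^4 - 2*x^3 + 2*x^2 - 2*x.
∫_{-1}^{1} of each monomial x^k gives [2/(k+1) if k even, 0 if k odd]. Integrating term-by-term (or equivalently evaluating the antiderivative F(x) = -6*x^5/5 - x^4/2 + 2*x^3/3 - x^2 at the endpoints):
  F(1) − F(−1) = -61/30 − (-29/30) = -16/15.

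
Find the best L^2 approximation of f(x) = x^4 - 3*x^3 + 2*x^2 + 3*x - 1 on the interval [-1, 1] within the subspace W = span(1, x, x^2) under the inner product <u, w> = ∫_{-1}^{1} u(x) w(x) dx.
g(x) = 20*x^2/7 + 6*x/5 - 38/35

The best approximation g ∈ W is the orthogonal projection of f onto W. Writing g = a_0 + a_1 x + a_2 x^2, the coefficients solve the normal equations G · a = b where
  G_{ij} = <φ_i, φ_j> and b_i = <f, φ_i>, with φ_0 = 1, φ_1 = x, φ_2 = x^2.
G =
  [2, 0, 2/3]
  [0, 2/3, 0]
  [2/3, 0, 2/5],
b = (-4/15, 4/5, 44/105).
Solving gives a_0 = -38/35, a_1 = 6/5, a_2 = 20/7, so
  g(x) = 20*x^2/7 + 6*x/5 - 38/35.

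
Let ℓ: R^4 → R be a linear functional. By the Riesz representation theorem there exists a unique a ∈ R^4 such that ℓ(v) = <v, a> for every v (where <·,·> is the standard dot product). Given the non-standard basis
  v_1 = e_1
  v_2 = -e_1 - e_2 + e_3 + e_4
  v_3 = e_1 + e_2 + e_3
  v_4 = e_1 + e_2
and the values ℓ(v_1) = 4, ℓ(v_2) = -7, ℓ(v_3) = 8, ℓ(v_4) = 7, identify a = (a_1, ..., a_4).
a = (4, 3, 1, -1)

Write a = (a_1, ..., a_4) in the standard basis. For each basis vector v_i, ℓ(v_i) = <v_i, a> is a linear equation in the a_j's. Collect the n equations into a matrix system V a = ℓ, where row i of V is v_i (expressed in the standard basis). Since V is invertible (lower-triangular with 1s on the diagonal, up to permutation), solve by back-substitution:
  V =
[[1, 0, 0, 0],
 [-1, -1, 1, 1],
 [1, 1, 1, 0],
 [1, 1, 0, 0]]
  V a = (4, -7, 8, 7)
Solving gives a = (4, 3, 1, -1).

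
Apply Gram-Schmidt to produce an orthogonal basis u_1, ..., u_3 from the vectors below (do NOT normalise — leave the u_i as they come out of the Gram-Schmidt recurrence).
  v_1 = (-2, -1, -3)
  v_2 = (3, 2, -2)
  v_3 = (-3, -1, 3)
Orthogonal basis:
  u_1 = (-2, -1, -3)
  u_2 = (19/7, 13/7, -17/7)
  u_3 = (-56/117, 7/9, 7/117)

Apply the Gram-Schmidt recurrence
  u_1 = v_1
  u_i = v_i − Σ_{j<i} ((v_i · u_j) / (u_j · u_j)) · u_j.

Step by step this gives:
  u_1 = (-2, -1, -3)
  u_2 = (19/7, 13/7, -17/7)
  u_3 = (-56/117, 7/9, 7/117)

Orthogonality check:
  u_2 · u_1 = 0 (should be 0)
  u_3 · u_1 = 0 (should be 0)
  u_3 · u_2 = 0 (should be 0)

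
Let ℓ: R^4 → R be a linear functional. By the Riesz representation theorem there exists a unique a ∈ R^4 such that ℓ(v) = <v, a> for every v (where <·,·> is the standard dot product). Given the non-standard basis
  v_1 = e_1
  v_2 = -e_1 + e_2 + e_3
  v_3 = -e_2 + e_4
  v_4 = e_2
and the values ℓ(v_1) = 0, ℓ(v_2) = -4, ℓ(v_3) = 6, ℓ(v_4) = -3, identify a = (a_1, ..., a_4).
a = (0, -3, -1, 3)

Write a = (a_1, ..., a_4) in the standard basis. For each basis vector v_i, ℓ(v_i) = <v_i, a> is a linear equation in the a_j's. Collect the n equations into a matrix system V a = ℓ, where row i of V is v_i (expressed in the standard basis). Since V is invertible (lower-triangular with 1s on the diagonal, up to permutation), solve by back-substitution:
  V =
[[1, 0, 0, 0],
 [-1, 1, 1, 0],
 [0, -1, 0, 1],
 [0, 1, 0, 0]]
  V a = (0, -4, 6, -3)
Solving gives a = (0, -3, -1, 3).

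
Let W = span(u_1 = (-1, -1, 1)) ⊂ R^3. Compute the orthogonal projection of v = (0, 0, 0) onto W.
proj_W(v) = (0, 0, 0)

Set up U = [u_1 | ... | u_1] ∈ R^(3×1). The projector onto W = col(U) is P = U (U^T U)^(-1) U^T.
Compute U^T U =
  [3],
and U^T v = (0).
Solve U^T U · c = U^T v for the coefficients: c = (0). The projection is proj_W(v) = U c.
Check: (v - proj_W(v)) · u_1 = 0  (should be 0).
Result: proj_W(v) = (0, 0, 0).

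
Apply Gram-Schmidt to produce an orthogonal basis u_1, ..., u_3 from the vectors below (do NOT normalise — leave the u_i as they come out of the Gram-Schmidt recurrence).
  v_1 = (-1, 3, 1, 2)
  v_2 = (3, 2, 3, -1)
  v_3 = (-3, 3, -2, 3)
Orthogonal basis:
  u_1 = (-1, 3, 1, 2)
  u_2 = (49/15, 6/5, 41/15, -23/15)
  u_3 = (23/47, 227/329, -342/329, -89/329)

Apply the Gram-Schmidt recurrence
  u_1 = v_1
  u_i = v_i − Σ_{j<i} ((v_i · u_j) / (u_j · u_j)) · u_j.

Step by step this gives:
  u_1 = (-1, 3, 1, 2)
  u_2 = (49/15, 6/5, 41/15, -23/15)
  u_3 = (23/47, 227/329, -342/329, -89/329)

Orthogonality check:
  u_2 · u_1 = 0 (should be 0)
  u_3 · u_1 = 0 (should be 0)
  u_3 · u_2 = 0 (should be 0)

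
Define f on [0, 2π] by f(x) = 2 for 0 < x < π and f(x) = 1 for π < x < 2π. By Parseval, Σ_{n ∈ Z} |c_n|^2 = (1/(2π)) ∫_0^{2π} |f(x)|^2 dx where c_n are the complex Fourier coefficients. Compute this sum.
Σ |c_n|^2 = 5/2

Parseval equates the L^2 energy of f (normalised by 1/(2π)) with the ℓ^2 sum of its Fourier coefficients: (1/(2π)) ∫_0^{2π} |f|^2 = Σ |c_n|^2.
Compute the left side: (1/(2π)) [∫_0^π 2^2 dx + ∫_π^{2π} 1^2 dx] = (1/(2π)) · (4π + 1π) = (4 + 1)/2 = 5/2.
So Σ_{n ∈ Z} |c_n|^2 = 5/2.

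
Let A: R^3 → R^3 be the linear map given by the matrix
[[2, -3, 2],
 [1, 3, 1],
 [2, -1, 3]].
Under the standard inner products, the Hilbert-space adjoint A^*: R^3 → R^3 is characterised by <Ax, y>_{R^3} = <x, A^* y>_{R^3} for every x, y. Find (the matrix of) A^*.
A^* = A^T =
[[2, 1, 2],
 [-3, 3, -1],
 [2, 1, 3]]

For real matrices with standard dot products, the defining identity <Ax, y> = <x, A^* y> gives (Ax)^T y = x^T (A^*) y, i.e. x^T A^T y = x^T (A^*) y. Since this holds for all x, y, we must have A^* = A^T. Therefore
A^* =
[[2, 1, 2],
 [-3, 3, -1],
 [2, 1, 3]].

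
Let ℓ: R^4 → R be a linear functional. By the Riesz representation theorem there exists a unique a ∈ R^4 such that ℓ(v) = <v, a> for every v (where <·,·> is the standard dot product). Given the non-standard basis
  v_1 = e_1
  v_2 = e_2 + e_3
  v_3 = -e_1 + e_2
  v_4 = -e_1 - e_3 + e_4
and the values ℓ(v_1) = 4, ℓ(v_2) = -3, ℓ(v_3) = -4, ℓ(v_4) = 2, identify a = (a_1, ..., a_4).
a = (4, 0, -3, 3)

Write a = (a_1, ..., a_4) in the standard basis. For each basis vector v_i, ℓ(v_i) = <v_i, a> is a linear equation in the a_j's. Collect the n equations into a matrix system V a = ℓ, where row i of V is v_i (expressed in the standard basis). Since V is invertible (lower-triangular with 1s on the diagonal, up to permutation), solve by back-substitution:
  V =
[[1, 0, 0, 0],
 [0, 1, 1, 0],
 [-1, 1, 0, 0],
 [-1, 0, -1, 1]]
  V a = (4, -3, -4, 2)
Solving gives a = (4, 0, -3, 3).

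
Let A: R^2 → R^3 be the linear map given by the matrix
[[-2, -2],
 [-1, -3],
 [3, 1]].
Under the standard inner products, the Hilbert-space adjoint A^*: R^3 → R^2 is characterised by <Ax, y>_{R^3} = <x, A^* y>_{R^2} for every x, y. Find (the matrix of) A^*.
A^* = A^T =
[[-2, -1, 3],
 [-2, -3, 1]]

For real matrices with standard dot products, the defining identity <Ax, y> = <x, A^* y> gives (Ax)^T y = x^T (A^*) y, i.e. x^T A^T y = x^T (A^*) y. Since this holds for all x, y, we must have A^* = A^T. Therefore
A^* =
[[-2, -1, 3],
 [-2, -3, 1]].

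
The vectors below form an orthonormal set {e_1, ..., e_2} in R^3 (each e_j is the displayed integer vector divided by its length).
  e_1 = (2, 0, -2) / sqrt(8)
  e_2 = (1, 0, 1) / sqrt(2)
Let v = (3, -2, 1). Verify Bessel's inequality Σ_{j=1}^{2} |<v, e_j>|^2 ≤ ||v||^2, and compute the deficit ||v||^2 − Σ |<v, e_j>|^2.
Σ |<v, e_j>|^2 = 10; ||v||^2 = 14; deficit = 4

Write each e_j = u_j / sqrt(<u_j, u_j>) where u_j is the displayed integer vector. Then <v, e_j> = <v, u_j> / sqrt(<u_j, u_j>), so |<v, e_j>|^2 = <v, u_j>^2 / <u_j, u_j>.
Coefficients: <v, e_1> = 4/sqrt(8), <v, e_2> = 4/sqrt(2).
Square and sum: Σ |<v, e_j>|^2 = 10.
Compute ||v||^2 = v·v = 14.
Deficit = 14 − 10 = 4 ≥ 0, confirming Bessel's inequality. (The deficit equals ||v − Σ <v,e_j> e_j||^2, the squared distance from v to span{e_j}.)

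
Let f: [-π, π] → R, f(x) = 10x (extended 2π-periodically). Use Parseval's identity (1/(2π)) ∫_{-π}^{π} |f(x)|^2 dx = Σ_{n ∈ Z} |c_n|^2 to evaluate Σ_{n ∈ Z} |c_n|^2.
Σ |c_n|^2 = 100π^2/3

Expand and integrate term by term over [-π, π]:
  ∫ (10x)^2 dx = 100·(2π^3/3); ∫ 2·10·(0)·x dx = 0 (odd integrand); ∫ 0^2 dx = 0·2π.
So (1/(2π)) ∫_{-π}^{π} (10x)^2 dx = 100π^2/3 + 0 = 100π^2/3.
Parseval ⇒ Σ |c_n|^2 = 100π^2/3.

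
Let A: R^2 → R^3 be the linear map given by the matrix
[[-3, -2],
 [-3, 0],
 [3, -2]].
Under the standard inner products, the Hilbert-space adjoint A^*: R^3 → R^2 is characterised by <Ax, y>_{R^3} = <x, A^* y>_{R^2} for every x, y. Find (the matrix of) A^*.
A^* = A^T =
[[-3, -3, 3],
 [-2, 0, -2]]

For real matrices with standard dot products, the defining identity <Ax, y> = <x, A^* y> gives (Ax)^T y = x^T (A^*) y, i.e. x^T A^T y = x^T (A^*) y. Since this holds for all x, y, we must have A^* = A^T. Therefore
A^* =
[[-3, -3, 3],
 [-2, 0, -2]].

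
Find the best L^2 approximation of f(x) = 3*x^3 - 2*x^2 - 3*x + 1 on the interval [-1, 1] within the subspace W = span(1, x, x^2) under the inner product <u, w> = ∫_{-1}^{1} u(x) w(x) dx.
g(x) = -2*x^2 - 6*x/5 + 1

The best approximation g ∈ W is the orthogonal projection of f onto W. Writing g = a_0 + a_1 x + a_2 x^2, the coefficients solve the normal equations G · a = b where
  G_{ij} = <φ_i, φ_j> and b_i = <f, φ_i>, with φ_0 = 1, φ_1 = x, φ_2 = x^2.
G =
  [2, 0, 2/3]
  [0, 2/3, 0]
  [2/3, 0, 2/5],
b = (2/3, -4/5, -2/15).
Solving gives a_0 = 1, a_1 = -6/5, a_2 = -2, so
  g(x) = -2*x^2 - 6*x/5 + 1.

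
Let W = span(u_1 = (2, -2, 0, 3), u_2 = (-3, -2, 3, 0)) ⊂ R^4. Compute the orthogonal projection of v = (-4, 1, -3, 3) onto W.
proj_W(v) = (-17/74, 1/37, 9/74, -6/37)

Set up U = [u_1 | ... | u_2] ∈ R^(4×2). The projector onto W = col(U) is P = U (U^T U)^(-1) U^T.
Compute U^T U =
  [17, -2]
  [-2, 22],
and U^T v = (-1, 1).
Solve U^T U · c = U^T v for the coefficients: c = (-2/37, 3/74). The projection is proj_W(v) = U c.
Check: (v - proj_W(v)) · u_1 = 0  (should be 0).
Check: (v - proj_W(v)) · u_2 = 0  (should be 0).
Result: proj_W(v) = (-17/74, 1/37, 9/74, -6/37).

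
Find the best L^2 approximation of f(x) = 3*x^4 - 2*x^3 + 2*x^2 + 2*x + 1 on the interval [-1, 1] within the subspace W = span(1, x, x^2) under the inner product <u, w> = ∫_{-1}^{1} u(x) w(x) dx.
g(x) = 32*x^2/7 + 4*x/5 + 26/35

The best approximation g ∈ W is the orthogonal projection of f onto W. Writing g = a_0 + a_1 x + a_2 x^2, the coefficients solve the normal equations G · a = b where
  G_{ij} = <φ_i, φ_j> and b_i = <f, φ_i>, with φ_0 = 1, φ_1 = x, φ_2 = x^2.
G =
  [2, 0, 2/3]
  [0, 2/3, 0]
  [2/3, 0, 2/5],
b = (68/15, 8/15, 244/105).
Solving gives a_0 = 26/35, a_1 = 4/5, a_2 = 32/7, so
  g(x) = 32*x^2/7 + 4*x/5 + 26/35.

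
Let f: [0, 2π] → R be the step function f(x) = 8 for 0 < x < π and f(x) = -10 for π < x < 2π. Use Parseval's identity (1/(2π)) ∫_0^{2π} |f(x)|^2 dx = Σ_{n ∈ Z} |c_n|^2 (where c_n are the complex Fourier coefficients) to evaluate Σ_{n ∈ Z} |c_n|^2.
Σ |c_n|^2 = 82

Parseval equates the L^2 energy of f (normalised by 1/(2π)) with the ℓ^2 sum of its Fourier coefficients: (1/(2π)) ∫_0^{2π} |f|^2 = Σ |c_n|^2.
Compute the left side: (1/(2π)) [∫_0^π 8^2 dx + ∫_π^{2π} (-10)^2 dx] = (1/(2π)) · (64π + 100π) = (64 + 100)/2 = 82.
So Σ_{n ∈ Z} |c_n|^2 = 82.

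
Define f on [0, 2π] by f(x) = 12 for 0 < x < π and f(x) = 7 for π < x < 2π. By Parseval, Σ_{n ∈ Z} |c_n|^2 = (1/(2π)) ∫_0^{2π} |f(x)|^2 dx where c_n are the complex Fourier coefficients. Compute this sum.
Σ |c_n|^2 = 193/2

Parseval equates the L^2 energy of f (normalised by 1/(2π)) with the ℓ^2 sum of its Fourier coefficients: (1/(2π)) ∫_0^{2π} |f|^2 = Σ |c_n|^2.
Compute the left side: (1/(2π)) [∫_0^π 12^2 dx + ∫_π^{2π} 7^2 dx] = (1/(2π)) · (144π + 49π) = (144 + 49)/2 = 193/2.
So Σ_{n ∈ Z} |c_n|^2 = 193/2.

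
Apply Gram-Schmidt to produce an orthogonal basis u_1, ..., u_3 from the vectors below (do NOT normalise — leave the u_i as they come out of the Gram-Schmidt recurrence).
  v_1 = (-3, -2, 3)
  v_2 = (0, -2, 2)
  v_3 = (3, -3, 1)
Orthogonal basis:
  u_1 = (-3, -2, 3)
  u_2 = (15/11, -12/11, 7/11)
  u_3 = (-3/19, -9/19, -9/19)

Apply the Gram-Schmidt recurrence
  u_1 = v_1
  u_i = v_i − Σ_{j<i} ((v_i · u_j) / (u_j · u_j)) · u_j.

Step by step this gives:
  u_1 = (-3, -2, 3)
  u_2 = (15/11, -12/11, 7/11)
  u_3 = (-3/19, -9/19, -9/19)

Orthogonality check:
  u_2 · u_1 = 0 (should be 0)
  u_3 · u_1 = 0 (should be 0)
  u_3 · u_2 = 0 (should be 0)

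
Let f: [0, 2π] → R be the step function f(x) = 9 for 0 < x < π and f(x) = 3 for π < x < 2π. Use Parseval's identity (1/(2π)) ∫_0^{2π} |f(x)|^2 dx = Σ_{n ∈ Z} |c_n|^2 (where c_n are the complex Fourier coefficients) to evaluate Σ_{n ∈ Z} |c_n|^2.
Σ |c_n|^2 = 45

Parseval equates the L^2 energy of f (normalised by 1/(2π)) with the ℓ^2 sum of its Fourier coefficients: (1/(2π)) ∫_0^{2π} |f|^2 = Σ |c_n|^2.
Compute the left side: (1/(2π)) [∫_0^π 9^2 dx + ∫_π^{2π} 3^2 dx] = (1/(2π)) · (81π + 9π) = (81 + 9)/2 = 45.
So Σ_{n ∈ Z} |c_n|^2 = 45.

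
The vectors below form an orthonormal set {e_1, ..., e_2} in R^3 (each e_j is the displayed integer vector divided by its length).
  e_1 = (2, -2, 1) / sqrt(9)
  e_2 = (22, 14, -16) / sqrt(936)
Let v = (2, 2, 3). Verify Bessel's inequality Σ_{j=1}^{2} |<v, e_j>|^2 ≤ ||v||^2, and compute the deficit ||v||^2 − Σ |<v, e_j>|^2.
Σ |<v, e_j>|^2 = 21/13; ||v||^2 = 17; deficit = 200/13

Write each e_j = u_j / sqrt(<u_j, u_j>) where u_j is the displayed integer vector. Then <v, e_j> = <v, u_j> / sqrt(<u_j, u_j>), so |<v, e_j>|^2 = <v, u_j>^2 / <u_j, u_j>.
Coefficients: <v, e_1> = 3/sqrt(9), <v, e_2> = 24/sqrt(936).
Square and sum: Σ |<v, e_j>|^2 = 21/13.
Compute ||v||^2 = v·v = 17.
Deficit = 17 − 21/13 = 200/13 ≥ 0, confirming Bessel's inequality. (The deficit equals ||v − Σ <v,e_j> e_j||^2, the squared distance from v to span{e_j}.)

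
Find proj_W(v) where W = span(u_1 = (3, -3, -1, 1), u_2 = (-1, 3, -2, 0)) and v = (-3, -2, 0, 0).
proj_W(v) = (-7/10, -3/10, 7/5, -2/5)

Set up U = [u_1 | ... | u_2] ∈ R^(4×2). The projector onto W = col(U) is P = U (U^T U)^(-1) U^T.
Compute U^T U =
  [20, -10]
  [-10, 14],
and U^T v = (-3, -3).
Solve U^T U · c = U^T v for the coefficients: c = (-2/5, -1/2). The projection is proj_W(v) = U c.
Check: (v - proj_W(v)) · u_1 = 0  (should be 0).
Check: (v - proj_W(v)) · u_2 = 0  (should be 0).
Result: proj_W(v) = (-7/10, -3/10, 7/5, -2/5).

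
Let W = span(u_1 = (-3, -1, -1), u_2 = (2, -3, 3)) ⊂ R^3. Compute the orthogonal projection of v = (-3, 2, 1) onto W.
proj_W(v) = (-180/103, 111/206, -267/206)

Set up U = [u_1 | ... | u_2] ∈ R^(3×2). The projector onto W = col(U) is P = U (U^T U)^(-1) U^T.
Compute U^T U =
  [11, -6]
  [-6, 22],
and U^T v = (6, -9).
Solve U^T U · c = U^T v for the coefficients: c = (39/103, -63/206). The projection is proj_W(v) = U c.
Check: (v - proj_W(v)) · u_1 = 0  (should be 0).
Check: (v - proj_W(v)) · u_2 = 0  (should be 0).
Result: proj_W(v) = (-180/103, 111/206, -267/206).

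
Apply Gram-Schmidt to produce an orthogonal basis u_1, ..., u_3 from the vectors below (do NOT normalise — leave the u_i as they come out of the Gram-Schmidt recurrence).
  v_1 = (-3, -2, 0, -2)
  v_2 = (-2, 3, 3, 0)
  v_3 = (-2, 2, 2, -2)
Orthogonal basis:
  u_1 = (-3, -2, 0, -2)
  u_2 = (-2, 3, 3, 0)
  u_3 = (96/187, 98/187, -2/11, -22/17)

Apply the Gram-Schmidt recurrence
  u_1 = v_1
  u_i = v_i − Σ_{j<i} ((v_i · u_j) / (u_j · u_j)) · u_j.

Step by step this gives:
  u_1 = (-3, -2, 0, -2)
  u_2 = (-2, 3, 3, 0)
  u_3 = (96/187, 98/187, -2/11, -22/17)

Orthogonality check:
  u_2 · u_1 = 0 (should be 0)
  u_3 · u_1 = 0 (should be 0)
  u_3 · u_2 = 0 (should be 0)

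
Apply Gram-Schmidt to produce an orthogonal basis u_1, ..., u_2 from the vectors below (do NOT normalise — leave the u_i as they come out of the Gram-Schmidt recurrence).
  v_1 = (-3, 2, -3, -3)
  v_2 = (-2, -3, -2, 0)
Orthogonal basis:
  u_1 = (-3, 2, -3, -3)
  u_2 = (-44/31, -105/31, -44/31, 18/31)

Apply the Gram-Schmidt recurrence
  u_1 = v_1
  u_i = v_i − Σ_{j<i} ((v_i · u_j) / (u_j · u_j)) · u_j.

Step by step this gives:
  u_1 = (-3, 2, -3, -3)
  u_2 = (-44/31, -105/31, -44/31, 18/31)

Orthogonality check:
  u_2 · u_1 = 0 (should be 0)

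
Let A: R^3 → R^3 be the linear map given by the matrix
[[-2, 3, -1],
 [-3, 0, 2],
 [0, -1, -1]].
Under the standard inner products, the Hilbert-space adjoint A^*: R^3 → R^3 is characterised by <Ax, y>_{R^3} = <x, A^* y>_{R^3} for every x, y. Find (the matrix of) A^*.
A^* = A^T =
[[-2, -3, 0],
 [3, 0, -1],
 [-1, 2, -1]]

For real matrices with standard dot products, the defining identity <Ax, y> = <x, A^* y> gives (Ax)^T y = x^T (A^*) y, i.e. x^T A^T y = x^T (A^*) y. Since this holds for all x, y, we must have A^* = A^T. Therefore
A^* =
[[-2, -3, 0],
 [3, 0, -1],
 [-1, 2, -1]].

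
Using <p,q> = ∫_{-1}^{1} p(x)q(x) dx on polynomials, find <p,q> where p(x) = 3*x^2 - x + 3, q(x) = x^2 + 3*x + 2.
<p,q> = 86/5

Expand the product: p(x)·q(x) = 3*x^4 + 8*x^3 + 6*x^2 + 7*x + 6.
∫_{-1}^{1} of each monomial x^k gives [2/(k+1) if k even, 0 if k odd]. Integrating term-by-term (or equivalently evaluating the antiderivative F(x) = 3*x^5/5 + 2*x^4 + 2*x^3 + 7*x^2/2 + 6*x at the endpoints):
  F(1) − F(−1) = 141/10 − (-31/10) = 86/5.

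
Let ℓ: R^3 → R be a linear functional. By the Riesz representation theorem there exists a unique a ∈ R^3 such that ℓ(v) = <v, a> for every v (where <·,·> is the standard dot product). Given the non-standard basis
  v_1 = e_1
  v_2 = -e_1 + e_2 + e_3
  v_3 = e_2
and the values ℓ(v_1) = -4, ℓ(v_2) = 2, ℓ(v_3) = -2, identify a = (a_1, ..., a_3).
a = (-4, -2, 0)

Write a = (a_1, ..., a_3) in the standard basis. For each basis vector v_i, ℓ(v_i) = <v_i, a> is a linear equation in the a_j's. Collect the n equations into a matrix system V a = ℓ, where row i of V is v_i (expressed in the standard basis). Since V is invertible (lower-triangular with 1s on the diagonal, up to permutation), solve by back-substitution:
  V =
[[1, 0, 0],
 [-1, 1, 1],
 [0, 1, 0]]
  V a = (-4, 2, -2)
Solving gives a = (-4, -2, 0).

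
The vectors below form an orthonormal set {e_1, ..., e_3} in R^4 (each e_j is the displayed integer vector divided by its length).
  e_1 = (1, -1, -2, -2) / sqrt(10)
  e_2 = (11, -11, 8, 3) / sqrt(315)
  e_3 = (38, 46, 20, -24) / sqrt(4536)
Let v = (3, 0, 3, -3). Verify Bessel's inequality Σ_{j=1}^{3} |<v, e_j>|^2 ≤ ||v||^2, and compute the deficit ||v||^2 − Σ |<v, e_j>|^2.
Σ |<v, e_j>|^2 = 194/9; ||v||^2 = 27; deficit = 49/9

Write each e_j = u_j / sqrt(<u_j, u_j>) where u_j is the displayed integer vector. Then <v, e_j> = <v, u_j> / sqrt(<u_j, u_j>), so |<v, e_j>|^2 = <v, u_j>^2 / <u_j, u_j>.
Coefficients: <v, e_1> = 3/sqrt(10), <v, e_2> = 48/sqrt(315), <v, e_3> = 246/sqrt(4536).
Square and sum: Σ |<v, e_j>|^2 = 194/9.
Compute ||v||^2 = v·v = 27.
Deficit = 27 − 194/9 = 49/9 ≥ 0, confirming Bessel's inequality. (The deficit equals ||v − Σ <v,e_j> e_j||^2, the squared distance from v to span{e_j}.)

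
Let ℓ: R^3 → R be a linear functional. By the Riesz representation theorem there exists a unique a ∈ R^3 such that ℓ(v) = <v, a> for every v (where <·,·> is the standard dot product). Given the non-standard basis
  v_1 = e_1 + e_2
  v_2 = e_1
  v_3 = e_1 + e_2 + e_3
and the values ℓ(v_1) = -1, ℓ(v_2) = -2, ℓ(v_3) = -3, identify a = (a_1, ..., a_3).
a = (-2, 1, -2)

Write a = (a_1, ..., a_3) in the standard basis. For each basis vector v_i, ℓ(v_i) = <v_i, a> is a linear equation in the a_j's. Collect the n equations into a matrix system V a = ℓ, where row i of V is v_i (expressed in the standard basis). Since V is invertible (lower-triangular with 1s on the diagonal, up to permutation), solve by back-substitution:
  V =
[[1, 1, 0],
 [1, 0, 0],
 [1, 1, 1]]
  V a = (-1, -2, -3)
Solving gives a = (-2, 1, -2).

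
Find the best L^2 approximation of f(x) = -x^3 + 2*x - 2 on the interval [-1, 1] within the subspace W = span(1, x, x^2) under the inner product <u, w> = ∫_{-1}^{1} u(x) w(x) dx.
g(x) = 7*x/5 - 2

The best approximation g ∈ W is the orthogonal projection of f onto W. Writing g = a_0 + a_1 x + a_2 x^2, the coefficients solve the normal equations G · a = b where
  G_{ij} = <φ_i, φ_j> and b_i = <f, φ_i>, with φ_0 = 1, φ_1 = x, φ_2 = x^2.
G =
  [2, 0, 2/3]
  [0, 2/3, 0]
  [2/3, 0, 2/5],
b = (-4, 14/15, -4/3).
Solving gives a_0 = -2, a_1 = 7/5, a_2 = 0, so
  g(x) = 7*x/5 - 2.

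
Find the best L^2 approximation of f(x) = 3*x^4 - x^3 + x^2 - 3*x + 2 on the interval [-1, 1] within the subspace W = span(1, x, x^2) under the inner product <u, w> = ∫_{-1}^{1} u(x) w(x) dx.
g(x) = 25*x^2/7 - 18*x/5 + 61/35

The best approximation g ∈ W is the orthogonal projection of f onto W. Writing g = a_0 + a_1 x + a_2 x^2, the coefficients solve the normal equations G · a = b where
  G_{ij} = <φ_i, φ_j> and b_i = <f, φ_i>, with φ_0 = 1, φ_1 = x, φ_2 = x^2.
G =
  [2, 0, 2/3]
  [0, 2/3, 0]
  [2/3, 0, 2/5],
b = (88/15, -12/5, 272/105).
Solving gives a_0 = 61/35, a_1 = -18/5, a_2 = 25/7, so
  g(x) = 25*x^2/7 - 18*x/5 + 61/35.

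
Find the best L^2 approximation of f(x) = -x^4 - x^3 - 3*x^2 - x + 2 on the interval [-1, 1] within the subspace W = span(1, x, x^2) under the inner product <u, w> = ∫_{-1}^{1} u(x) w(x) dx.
g(x) = -27*x^2/7 - 8*x/5 + 73/35

The best approximation g ∈ W is the orthogonal projection of f onto W. Writing g = a_0 + a_1 x + a_2 x^2, the coefficients solve the normal equations G · a = b where
  G_{ij} = <φ_i, φ_j> and b_i = <f, φ_i>, with φ_0 = 1, φ_1 = x, φ_2 = x^2.
G =
  [2, 0, 2/3]
  [0, 2/3, 0]
  [2/3, 0, 2/5],
b = (8/5, -16/15, -16/105).
Solving gives a_0 = 73/35, a_1 = -8/5, a_2 = -27/7, so
  g(x) = -27*x^2/7 - 8*x/5 + 73/35.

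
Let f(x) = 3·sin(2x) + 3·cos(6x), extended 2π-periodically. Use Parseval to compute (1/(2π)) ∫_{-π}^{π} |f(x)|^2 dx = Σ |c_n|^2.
Σ |c_n|^2 = 9

Expand |f|^2 and use orthogonality of {sin(nx), cos(mx)} on [-π, π]:
  ∫_{-π}^{π} sin(nx)^2 dx = π, ∫ cos(mx)^2 dx = π, and cross terms integrate to 0.
So ∫_{-π}^{π} f(x)^2 dx = 3^2 · π + 3^2 · π = (9 + 9)π.
Divide by 2π: (9 + 9)/2 = 9.
By Parseval, this equals Σ |c_n|^2.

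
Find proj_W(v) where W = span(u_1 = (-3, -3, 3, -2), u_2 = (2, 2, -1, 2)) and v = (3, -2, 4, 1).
proj_W(v) = (-1/6, -1/6, 10/3, 2)

Set up U = [u_1 | ... | u_2] ∈ R^(4×2). The projector onto W = col(U) is P = U (U^T U)^(-1) U^T.
Compute U^T U =
  [31, -19]
  [-19, 13],
and U^T v = (7, 0).
Solve U^T U · c = U^T v for the coefficients: c = (13/6, 19/6). The projection is proj_W(v) = U c.
Check: (v - proj_W(v)) · u_1 = 0  (should be 0).
Check: (v - proj_W(v)) · u_2 = 0  (should be 0).
Result: proj_W(v) = (-1/6, -1/6, 10/3, 2).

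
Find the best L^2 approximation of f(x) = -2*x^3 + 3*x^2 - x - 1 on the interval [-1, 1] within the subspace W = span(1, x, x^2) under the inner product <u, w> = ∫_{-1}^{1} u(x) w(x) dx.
g(x) = 3*x^2 - 11*x/5 - 1

The best approximation g ∈ W is the orthogonal projection of f onto W. Writing g = a_0 + a_1 x + a_2 x^2, the coefficients solve the normal equations G · a = b where
  G_{ij} = <φ_i, φ_j> and b_i = <f, φ_i>, with φ_0 = 1, φ_1 = x, φ_2 = x^2.
G =
  [2, 0, 2/3]
  [0, 2/3, 0]
  [2/3, 0, 2/5],
b = (0, -22/15, 8/15).
Solving gives a_0 = -1, a_1 = -11/5, a_2 = 3, so
  g(x) = 3*x^2 - 11*x/5 - 1.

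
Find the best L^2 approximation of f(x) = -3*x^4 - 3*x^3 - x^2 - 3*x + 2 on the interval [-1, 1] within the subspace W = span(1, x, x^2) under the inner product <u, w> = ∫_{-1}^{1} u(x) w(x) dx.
g(x) = -25*x^2/7 - 24*x/5 + 79/35

The best approximation g ∈ W is the orthogonal projection of f onto W. Writing g = a_0 + a_1 x + a_2 x^2, the coefficients solve the normal equations G · a = b where
  G_{ij} = <φ_i, φ_j> and b_i = <f, φ_i>, with φ_0 = 1, φ_1 = x, φ_2 = x^2.
G =
  [2, 0, 2/3]
  [0, 2/3, 0]
  [2/3, 0, 2/5],
b = (32/15, -16/5, 8/105).
Solving gives a_0 = 79/35, a_1 = -24/5, a_2 = -25/7, so
  g(x) = -25*x^2/7 - 24*x/5 + 79/35.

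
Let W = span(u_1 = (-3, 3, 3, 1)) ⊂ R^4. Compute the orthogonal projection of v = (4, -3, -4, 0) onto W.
proj_W(v) = (99/28, -99/28, -99/28, -33/28)

Set up U = [u_1 | ... | u_1] ∈ R^(4×1). The projector onto W = col(U) is P = U (U^T U)^(-1) U^T.
Compute U^T U =
  [28],
and U^T v = (-33).
Solve U^T U · c = U^T v for the coefficients: c = (-33/28). The projection is proj_W(v) = U c.
Check: (v - proj_W(v)) · u_1 = 0  (should be 0).
Result: proj_W(v) = (99/28, -99/28, -99/28, -33/28).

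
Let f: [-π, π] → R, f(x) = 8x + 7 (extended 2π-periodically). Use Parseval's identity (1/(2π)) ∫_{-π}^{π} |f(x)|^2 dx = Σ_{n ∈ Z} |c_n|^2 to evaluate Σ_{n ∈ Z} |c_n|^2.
Σ |c_n|^2 = 64π^2/3 + 49

Expand and integrate term by term over [-π, π]:
  ∫ (8x)^2 dx = 64·(2π^3/3); ∫ 2·8·(7)·x dx = 0 (odd integrand); ∫ 7^2 dx = 49·2π.
So (1/(2π)) ∫_{-π}^{π} (8x + 7)^2 dx = 64π^2/3 + 49 = 64π^2/3 + 49.
Parseval ⇒ Σ |c_n|^2 = 64π^2/3 + 49.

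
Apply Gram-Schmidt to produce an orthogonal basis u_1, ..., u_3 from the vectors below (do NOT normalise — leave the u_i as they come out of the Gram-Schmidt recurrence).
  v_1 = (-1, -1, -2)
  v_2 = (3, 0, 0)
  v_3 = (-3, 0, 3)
Orthogonal basis:
  u_1 = (-1, -1, -2)
  u_2 = (5/2, -1/2, -1)
  u_3 = (0, -6/5, 3/5)

Apply the Gram-Schmidt recurrence
  u_1 = v_1
  u_i = v_i − Σ_{j<i} ((v_i · u_j) / (u_j · u_j)) · u_j.

Step by step this gives:
  u_1 = (-1, -1, -2)
  u_2 = (5/2, -1/2, -1)
  u_3 = (0, -6/5, 3/5)

Orthogonality check:
  u_2 · u_1 = 0 (should be 0)
  u_3 · u_1 = 0 (should be 0)
  u_3 · u_2 = 0 (should be 0)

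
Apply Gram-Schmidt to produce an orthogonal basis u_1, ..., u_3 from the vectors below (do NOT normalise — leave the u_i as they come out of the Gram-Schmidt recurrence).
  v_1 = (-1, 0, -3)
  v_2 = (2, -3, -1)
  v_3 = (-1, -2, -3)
Orthogonal basis:
  u_1 = (-1, 0, -3)
  u_2 = (21/10, -3, -7/10)
  u_3 = (-126/139, -98/139, 42/139)

Apply the Gram-Schmidt recurrence
  u_1 = v_1
  u_i = v_i − Σ_{j<i} ((v_i · u_j) / (u_j · u_j)) · u_j.

Step by step this gives:
  u_1 = (-1, 0, -3)
  u_2 = (21/10, -3, -7/10)
  u_3 = (-126/139, -98/139, 42/139)

Orthogonality check:
  u_2 · u_1 = 0 (should be 0)
  u_3 · u_1 = 0 (should be 0)
  u_3 · u_2 = 0 (should be 0)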